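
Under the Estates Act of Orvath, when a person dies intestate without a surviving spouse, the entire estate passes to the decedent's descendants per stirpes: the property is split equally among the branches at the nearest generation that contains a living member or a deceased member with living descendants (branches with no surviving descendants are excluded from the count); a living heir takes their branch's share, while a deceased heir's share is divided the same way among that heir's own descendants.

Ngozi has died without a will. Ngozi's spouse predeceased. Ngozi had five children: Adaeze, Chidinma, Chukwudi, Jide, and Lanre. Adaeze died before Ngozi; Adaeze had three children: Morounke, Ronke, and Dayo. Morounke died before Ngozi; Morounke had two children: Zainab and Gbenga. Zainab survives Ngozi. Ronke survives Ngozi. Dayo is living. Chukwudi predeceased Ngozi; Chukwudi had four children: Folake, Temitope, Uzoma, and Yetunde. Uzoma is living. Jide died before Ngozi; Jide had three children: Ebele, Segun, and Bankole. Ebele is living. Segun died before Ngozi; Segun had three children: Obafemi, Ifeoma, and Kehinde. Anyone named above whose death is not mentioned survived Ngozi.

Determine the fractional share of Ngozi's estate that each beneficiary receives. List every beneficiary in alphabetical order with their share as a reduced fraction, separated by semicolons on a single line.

There is no surviving spouse, so the entire estate passes to Ngozi's descendants per stirpes.
The estate is divided into 5 equal shares of 1/5 among Adaeze, Chidinma, Chukwudi, Jide, Lanre.
Adaeze predeceased; the 1/5 allotted to Adaeze's branch passes to Adaeze's issue by representation.
The 1/5 is divided into 3 equal shares of 1/15 among Morounke, Ronke, Dayo.
Morounke predeceased; the 1/15 allotted to Morounke's branch passes to Morounke's issue by representation.
The 1/15 is divided into 2 equal shares of 1/30 among Zainab, Gbenga.
Zainab is living and takes 1/30.
Gbenga is living and takes 1/30.
Ronke is living and takes 1/15.
Dayo is living and takes 1/15.
Chidinma is living and takes 1/5.
Chukwudi predeceased; the 1/5 allotted to Chukwudi's branch passes to Chukwudi's issue by representation.
The 1/5 is divided into 4 equal shares of 1/20 among Folake, Temitope, Uzoma, Yetunde.
Folake is living and takes 1/20.
Temitope is living and takes 1/20.
Uzoma is living and takes 1/20.
Yetunde is living and takes 1/20.
Jide predeceased; the 1/5 allotted to Jide's branch passes to Jide's issue by representation.
The 1/5 is divided into 3 equal shares of 1/15 among Ebele, Segun, Bankole.
Ebele is living and takes 1/15.
Segun predeceased; the 1/15 allotted to Segun's branch passes to Segun's issue by representation.
The 1/15 is divided into 3 equal shares of 1/45 among Obafemi, Ifeoma, Kehinde.
Obafemi is living and takes 1/45.
Ifeoma is living and takes 1/45.
Kehinde is living and takes 1/45.
Bankole is living and takes 1/15.
Lanre is living and takes 1/5.

Bankole 1/15; Chidinma 1/5; Dayo 1/15; Ebele 1/15; Folake 1/20; Gbenga 1/30; Ifeoma 1/45; Kehinde 1/45; Lanre 1/5; Obafemi 1/45; Ronke 1/15; Temitope 1/20; Uzoma 1/20; Yetunde 1/20; Zainab 1/30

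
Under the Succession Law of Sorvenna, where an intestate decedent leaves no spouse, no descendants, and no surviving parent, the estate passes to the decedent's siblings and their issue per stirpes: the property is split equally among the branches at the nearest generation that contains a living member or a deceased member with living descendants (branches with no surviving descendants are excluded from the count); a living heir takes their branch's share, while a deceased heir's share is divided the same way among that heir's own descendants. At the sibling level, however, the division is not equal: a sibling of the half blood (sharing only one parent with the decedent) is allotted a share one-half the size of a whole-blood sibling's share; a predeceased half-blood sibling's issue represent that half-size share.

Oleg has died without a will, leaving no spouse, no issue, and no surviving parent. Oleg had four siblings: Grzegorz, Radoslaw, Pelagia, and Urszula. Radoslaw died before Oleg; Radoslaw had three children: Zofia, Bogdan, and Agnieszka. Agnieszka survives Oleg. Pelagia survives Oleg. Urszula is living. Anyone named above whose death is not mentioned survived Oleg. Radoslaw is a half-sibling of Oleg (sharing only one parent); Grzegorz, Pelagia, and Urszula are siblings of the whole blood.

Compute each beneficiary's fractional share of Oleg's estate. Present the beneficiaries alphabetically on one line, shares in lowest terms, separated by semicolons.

Agnieszka 1/21; Bogdan 1/21; Grzegorz 2/7; Pelagia 2/7; Urszula 2/7; Zofia 1/21

No spouse, descendants, or parent survives, so the estate passes to Oleg's siblings per stirpes.
Half-blood siblings count for one-half the weight of whole-blood siblings at the initial division.
Dividing 1 in proportion to weights (total weight 7/2): Grzegorz (weight 1) → 2/7; Radoslaw (weight 1/2) → 1/7; Pelagia (weight 1) → 2/7; Urszula (weight 1) → 2/7.
Grzegorz is living and takes 2/7.
Radoslaw predeceased; the 1/7 allotted to Radoslaw's branch passes to Radoslaw's issue by representation.
The 1/7 is divided into 3 equal shares of 1/21 among Zofia, Bogdan, Agnieszka.
Zofia is living and takes 1/21.
Bogdan is living and takes 1/21.
Agnieszka is living and takes 1/21.
Pelagia is living and takes 2/7.
Urszula is living and takes 2/7.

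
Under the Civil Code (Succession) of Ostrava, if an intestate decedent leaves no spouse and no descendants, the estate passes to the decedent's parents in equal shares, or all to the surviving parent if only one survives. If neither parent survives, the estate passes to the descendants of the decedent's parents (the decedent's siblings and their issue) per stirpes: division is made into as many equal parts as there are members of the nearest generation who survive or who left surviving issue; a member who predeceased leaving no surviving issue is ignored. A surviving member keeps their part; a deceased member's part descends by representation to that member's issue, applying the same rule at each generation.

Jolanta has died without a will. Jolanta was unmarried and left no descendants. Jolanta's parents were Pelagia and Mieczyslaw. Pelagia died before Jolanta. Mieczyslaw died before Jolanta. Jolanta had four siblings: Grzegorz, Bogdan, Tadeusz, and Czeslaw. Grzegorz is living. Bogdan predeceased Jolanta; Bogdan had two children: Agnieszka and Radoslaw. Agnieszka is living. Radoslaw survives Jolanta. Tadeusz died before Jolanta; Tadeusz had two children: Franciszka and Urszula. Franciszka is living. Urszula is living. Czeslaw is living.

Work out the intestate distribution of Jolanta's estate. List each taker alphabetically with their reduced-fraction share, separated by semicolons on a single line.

Agnieszka 1/8; Czeslaw 1/4; Franciszka 1/8; Grzegorz 1/4; Radoslaw 1/8; Urszula 1/8

Neither parent survives and there are no descendants, so the estate passes to Jolanta's siblings and their issue per stirpes.
The estate is divided into 4 equal shares of 1/4 among Grzegorz, Bogdan, Tadeusz, Czeslaw.
Grzegorz is living and takes 1/4.
Bogdan predeceased; the 1/4 allotted to Bogdan's branch passes to Bogdan's issue by representation.
The 1/4 is divided into 2 equal shares of 1/8 among Agnieszka, Radoslaw.
Agnieszka is living and takes 1/8.
Radoslaw is living and takes 1/8.
Tadeusz predeceased; the 1/4 allotted to Tadeusz's branch passes to Tadeusz's issue by representation.
The 1/4 is divided into 2 equal shares of 1/8 among Franciszka, Urszula.
Franciszka is living and takes 1/8.
Urszula is living and takes 1/8.
Czeslaw is living and takes 1/4.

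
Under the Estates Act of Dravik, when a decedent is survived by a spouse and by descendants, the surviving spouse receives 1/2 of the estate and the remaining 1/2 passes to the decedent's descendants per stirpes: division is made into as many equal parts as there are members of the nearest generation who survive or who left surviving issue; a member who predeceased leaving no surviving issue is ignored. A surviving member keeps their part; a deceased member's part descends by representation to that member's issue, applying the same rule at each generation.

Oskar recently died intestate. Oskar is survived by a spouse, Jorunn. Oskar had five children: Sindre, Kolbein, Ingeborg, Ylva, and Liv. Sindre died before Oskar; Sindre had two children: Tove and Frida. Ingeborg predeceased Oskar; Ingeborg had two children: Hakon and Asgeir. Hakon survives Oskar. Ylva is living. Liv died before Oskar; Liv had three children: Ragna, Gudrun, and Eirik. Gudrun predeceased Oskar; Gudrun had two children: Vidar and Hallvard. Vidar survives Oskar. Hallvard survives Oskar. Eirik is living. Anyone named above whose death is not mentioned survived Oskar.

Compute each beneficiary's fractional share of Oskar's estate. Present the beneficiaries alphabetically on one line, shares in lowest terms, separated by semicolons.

Asgeir 1/20; Eirik 1/30; Frida 1/20; Hakon 1/20; Hallvard 1/60; Jorunn 1/2; Kolbein 1/10; Ragna 1/30; Tove 1/20; Vidar 1/60; Ylva 1/10

Jorunn, as surviving spouse, takes 1/2.
The remaining 1/2 passes to Oskar's descendants per stirpes.
The 1/2 is divided into 5 equal shares of 1/10 among Sindre, Kolbein, Ingeborg, Ylva, Liv.
Sindre predeceased; the 1/10 allotted to Sindre's branch passes to Sindre's issue by representation.
The 1/10 is divided into 2 equal shares of 1/20 among Tove, Frida.
Tove is living and takes 1/20.
Frida is living and takes 1/20.
Kolbein is living and takes 1/10.
Ingeborg predeceased; the 1/10 allotted to Ingeborg's branch passes to Ingeborg's issue by representation.
The 1/10 is divided into 2 equal shares of 1/20 among Hakon, Asgeir.
Hakon is living and takes 1/20.
Asgeir is living and takes 1/20.
Ylva is living and takes 1/10.
Liv predeceased; the 1/10 allotted to Liv's branch passes to Liv's issue by representation.
The 1/10 is divided into 3 equal shares of 1/30 among Ragna, Gudrun, Eirik.
Ragna is living and takes 1/30.
Gudrun predeceased; the 1/30 allotted to Gudrun's branch passes to Gudrun's issue by representation.
The 1/30 is divided into 2 equal shares of 1/60 among Vidar, Hallvard.
Vidar is living and takes 1/60.
Hallvard is living and takes 1/60.
Eirik is living and takes 1/30.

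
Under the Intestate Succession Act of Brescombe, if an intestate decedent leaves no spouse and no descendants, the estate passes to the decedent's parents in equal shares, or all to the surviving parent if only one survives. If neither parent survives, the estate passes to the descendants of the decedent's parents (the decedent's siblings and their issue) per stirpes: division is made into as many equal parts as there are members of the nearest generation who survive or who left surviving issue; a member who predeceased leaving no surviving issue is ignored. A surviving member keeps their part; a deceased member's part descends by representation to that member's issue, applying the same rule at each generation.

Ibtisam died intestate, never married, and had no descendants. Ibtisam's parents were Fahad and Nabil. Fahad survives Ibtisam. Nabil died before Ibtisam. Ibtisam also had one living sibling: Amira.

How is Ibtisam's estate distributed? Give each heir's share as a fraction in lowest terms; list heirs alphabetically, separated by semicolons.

Fahad 1

Only one parent, Fahad, survives, so Fahad takes the entire estate. The siblings take nothing because a surviving parent has priority.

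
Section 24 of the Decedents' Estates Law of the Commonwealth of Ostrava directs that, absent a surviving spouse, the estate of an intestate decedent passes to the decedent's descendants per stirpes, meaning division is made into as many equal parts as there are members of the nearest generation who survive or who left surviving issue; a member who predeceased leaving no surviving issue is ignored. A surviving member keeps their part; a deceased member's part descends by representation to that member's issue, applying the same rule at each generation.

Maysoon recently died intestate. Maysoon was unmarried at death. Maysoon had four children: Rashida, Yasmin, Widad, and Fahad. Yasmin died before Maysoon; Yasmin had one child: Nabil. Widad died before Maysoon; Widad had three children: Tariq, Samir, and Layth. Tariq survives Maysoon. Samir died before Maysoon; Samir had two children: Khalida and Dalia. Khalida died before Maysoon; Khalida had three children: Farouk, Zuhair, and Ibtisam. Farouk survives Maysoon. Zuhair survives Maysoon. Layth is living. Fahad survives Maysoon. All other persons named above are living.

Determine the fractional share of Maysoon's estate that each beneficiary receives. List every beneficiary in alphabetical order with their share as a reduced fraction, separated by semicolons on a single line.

There is no surviving spouse, so the entire estate passes to Maysoon's descendants per stirpes.
The estate is divided into 4 equal shares of 1/4 among Rashida, Yasmin, Widad, Fahad.
Rashida is living and takes 1/4.
Yasmin predeceased; the 1/4 allotted to Yasmin's branch passes to Yasmin's issue by representation.
Nabil is the sole taker at this level and receives the full 1/4.
Widad predeceased; the 1/4 allotted to Widad's branch passes to Widad's issue by representation.
The 1/4 is divided into 3 equal shares of 1/12 among Tariq, Samir, Layth.
Tariq is living and takes 1/12.
Samir predeceased; the 1/12 allotted to Samir's branch passes to Samir's issue by representation.
The 1/12 is divided into 2 equal shares of 1/24 among Khalida, Dalia.
Khalida predeceased; the 1/24 allotted to Khalida's branch passes to Khalida's issue by representation.
The 1/24 is divided into 3 equal shares of 1/72 among Farouk, Zuhair, Ibtisam.
Farouk is living and takes 1/72.
Zuhair is living and takes 1/72.
Ibtisam is living and takes 1/72.
Dalia is living and takes 1/24.
Layth is living and takes 1/12.
Fahad is living and takes 1/4.

Dalia 1/24; Fahad 1/4; Farouk 1/72; Ibtisam 1/72; Layth 1/12; Nabil 1/4; Rashida 1/4; Tariq 1/12; Zuhair 1/72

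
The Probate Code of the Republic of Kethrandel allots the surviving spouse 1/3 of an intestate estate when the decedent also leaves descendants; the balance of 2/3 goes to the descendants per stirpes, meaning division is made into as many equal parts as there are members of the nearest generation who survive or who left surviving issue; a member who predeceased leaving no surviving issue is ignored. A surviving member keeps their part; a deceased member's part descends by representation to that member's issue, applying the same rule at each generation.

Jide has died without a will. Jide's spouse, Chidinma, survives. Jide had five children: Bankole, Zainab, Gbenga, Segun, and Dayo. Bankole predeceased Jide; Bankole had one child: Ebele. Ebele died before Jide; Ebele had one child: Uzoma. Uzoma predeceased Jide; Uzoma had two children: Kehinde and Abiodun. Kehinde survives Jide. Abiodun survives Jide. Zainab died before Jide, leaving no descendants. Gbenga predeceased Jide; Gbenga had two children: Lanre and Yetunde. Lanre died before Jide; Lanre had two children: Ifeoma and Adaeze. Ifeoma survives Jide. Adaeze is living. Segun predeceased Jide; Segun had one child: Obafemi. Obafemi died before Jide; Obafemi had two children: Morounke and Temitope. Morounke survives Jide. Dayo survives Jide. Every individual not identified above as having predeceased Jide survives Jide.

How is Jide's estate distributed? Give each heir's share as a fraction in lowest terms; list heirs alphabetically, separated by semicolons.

Abiodun 1/12; Adaeze 1/24; Chidinma 1/3; Dayo 1/6; Ifeoma 1/24; Kehinde 1/12; Morounke 1/12; Temitope 1/12; Yetunde 1/12

Chidinma, as surviving spouse, takes 1/3.
The remaining 2/3 passes to Jide's descendants per stirpes.
Zainab left no surviving issue, so that branch lapses and is disregarded.
The 2/3 is divided into 4 equal shares of 1/6 among Bankole, Gbenga, Segun, Dayo.
Bankole predeceased; the 1/6 allotted to Bankole's branch passes to Bankole's issue by representation.
Ebele's line is the sole branch at this level, so the full 1/6 passes to Ebele's issue by representation.
Uzoma's line is the sole branch at this level, so the full 1/6 passes to Uzoma's issue by representation.
The 1/6 is divided into 2 equal shares of 1/12 among Kehinde, Abiodun.
Kehinde is living and takes 1/12.
Abiodun is living and takes 1/12.
Gbenga predeceased; the 1/6 allotted to Gbenga's branch passes to Gbenga's issue by representation.
The 1/6 is divided into 2 equal shares of 1/12 among Lanre, Yetunde.
Lanre predeceased; the 1/12 allotted to Lanre's branch passes to Lanre's issue by representation.
The 1/12 is divided into 2 equal shares of 1/24 among Ifeoma, Adaeze.
Ifeoma is living and takes 1/24.
Adaeze is living and takes 1/24.
Yetunde is living and takes 1/12.
Segun predeceased; the 1/6 allotted to Segun's branch passes to Segun's issue by representation.
Obafemi's line is the sole branch at this level, so the full 1/6 passes to Obafemi's issue by representation.
The 1/6 is divided into 2 equal shares of 1/12 among Morounke, Temitope.
Morounke is living and takes 1/12.
Temitope is living and takes 1/12.
Dayo is living and takes 1/6.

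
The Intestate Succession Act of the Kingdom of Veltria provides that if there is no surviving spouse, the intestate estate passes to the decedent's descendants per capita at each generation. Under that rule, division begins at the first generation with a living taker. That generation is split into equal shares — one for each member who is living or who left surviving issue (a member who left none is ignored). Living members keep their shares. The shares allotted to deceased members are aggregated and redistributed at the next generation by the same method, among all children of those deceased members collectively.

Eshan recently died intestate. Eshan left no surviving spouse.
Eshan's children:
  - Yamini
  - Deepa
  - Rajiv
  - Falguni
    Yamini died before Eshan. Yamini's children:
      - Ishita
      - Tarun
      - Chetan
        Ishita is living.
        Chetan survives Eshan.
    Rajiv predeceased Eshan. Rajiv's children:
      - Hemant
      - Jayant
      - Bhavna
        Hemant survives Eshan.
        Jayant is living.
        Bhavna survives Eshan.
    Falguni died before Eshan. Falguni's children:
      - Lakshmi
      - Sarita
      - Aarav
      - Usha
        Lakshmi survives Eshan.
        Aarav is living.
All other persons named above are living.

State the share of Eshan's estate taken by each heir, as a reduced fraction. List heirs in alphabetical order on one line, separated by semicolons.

Aarav 3/40; Bhavna 3/40; Chetan 3/40; Deepa 1/4; Hemant 3/40; Ishita 3/40; Jayant 3/40; Lakshmi 3/40; Sarita 3/40; Tarun 3/40; Usha 3/40

There is no surviving spouse, so the entire estate passes to Eshan's descendants per capita at each generation.
At generation 1 (Yamini, Deepa, Rajiv, Falguni) there are 4 shares of (1)/4 = 1/4 each.
Living: Deepa — each takes 1/4.
Deceased: Yamini, Rajiv, and Falguni. Their combined 3/4 is pooled and carried to generation 2.
At generation 2 (Ishita, Tarun, Chetan, Hemant, Jayant, Bhavna, Lakshmi, Sarita, Aarav, Usha) there are 10 shares of (3/4)/10 = 3/40 each.
Living: Ishita, Tarun, Chetan, Hemant, Jayant, Bhavna, Lakshmi, Sarita, Aarav, and Usha — each takes 3/40.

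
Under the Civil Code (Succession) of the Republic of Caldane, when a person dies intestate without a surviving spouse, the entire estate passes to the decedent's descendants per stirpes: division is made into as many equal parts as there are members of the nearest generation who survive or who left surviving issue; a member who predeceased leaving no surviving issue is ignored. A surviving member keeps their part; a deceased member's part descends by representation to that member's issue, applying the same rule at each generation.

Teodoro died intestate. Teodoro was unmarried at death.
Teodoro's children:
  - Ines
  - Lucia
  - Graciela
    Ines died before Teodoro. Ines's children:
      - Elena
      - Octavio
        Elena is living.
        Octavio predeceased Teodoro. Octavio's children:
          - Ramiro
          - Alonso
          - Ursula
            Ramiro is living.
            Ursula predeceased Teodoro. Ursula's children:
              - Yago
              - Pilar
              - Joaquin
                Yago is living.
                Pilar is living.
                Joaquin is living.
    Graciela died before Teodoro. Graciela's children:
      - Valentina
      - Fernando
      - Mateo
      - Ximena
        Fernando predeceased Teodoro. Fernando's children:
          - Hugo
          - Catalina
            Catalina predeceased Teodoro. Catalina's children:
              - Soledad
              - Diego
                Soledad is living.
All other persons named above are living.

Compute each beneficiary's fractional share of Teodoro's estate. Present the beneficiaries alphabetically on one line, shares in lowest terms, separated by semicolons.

Alonso 1/18; Diego 1/48; Elena 1/6; Hugo 1/24; Joaquin 1/54; Lucia 1/3; Mateo 1/12; Pilar 1/54; Ramiro 1/18; Soledad 1/48; Valentina 1/12; Ximena 1/12; Yago 1/54

There is no surviving spouse, so the entire estate passes to Teodoro's descendants per stirpes.
The estate is divided into 3 equal shares of 1/3 among Ines, Lucia, Graciela.
Ines predeceased; the 1/3 allotted to Ines's branch passes to Ines's issue by representation.
The 1/3 is divided into 2 equal shares of 1/6 among Elena, Octavio.
Elena is living and takes 1/6.
Octavio predeceased; the 1/6 allotted to Octavio's branch passes to Octavio's issue by representation.
The 1/6 is divided into 3 equal shares of 1/18 among Ramiro, Alonso, Ursula.
Ramiro is living and takes 1/18.
Alonso is living and takes 1/18.
Ursula predeceased; the 1/18 allotted to Ursula's branch passes to Ursula's issue by representation.
The 1/18 is divided into 3 equal shares of 1/54 among Yago, Pilar, Joaquin.
Yago is living and takes 1/54.
Pilar is living and takes 1/54.
Joaquin is living and takes 1/54.
Lucia is living and takes 1/3.
Graciela predeceased; the 1/3 allotted to Graciela's branch passes to Graciela's issue by representation.
The 1/3 is divided into 4 equal shares of 1/12 among Valentina, Fernando, Mateo, Ximena.
Valentina is living and takes 1/12.
Fernando predeceased; the 1/12 allotted to Fernando's branch passes to Fernando's issue by representation.
The 1/12 is divided into 2 equal shares of 1/24 among Hugo, Catalina.
Hugo is living and takes 1/24.
Catalina predeceased; the 1/24 allotted to Catalina's branch passes to Catalina's issue by representation.
The 1/24 is divided into 2 equal shares of 1/48 among Soledad, Diego.
Soledad is living and takes 1/48.
Diego is living and takes 1/48.
Mateo is living and takes 1/12.
Ximena is living and takes 1/12.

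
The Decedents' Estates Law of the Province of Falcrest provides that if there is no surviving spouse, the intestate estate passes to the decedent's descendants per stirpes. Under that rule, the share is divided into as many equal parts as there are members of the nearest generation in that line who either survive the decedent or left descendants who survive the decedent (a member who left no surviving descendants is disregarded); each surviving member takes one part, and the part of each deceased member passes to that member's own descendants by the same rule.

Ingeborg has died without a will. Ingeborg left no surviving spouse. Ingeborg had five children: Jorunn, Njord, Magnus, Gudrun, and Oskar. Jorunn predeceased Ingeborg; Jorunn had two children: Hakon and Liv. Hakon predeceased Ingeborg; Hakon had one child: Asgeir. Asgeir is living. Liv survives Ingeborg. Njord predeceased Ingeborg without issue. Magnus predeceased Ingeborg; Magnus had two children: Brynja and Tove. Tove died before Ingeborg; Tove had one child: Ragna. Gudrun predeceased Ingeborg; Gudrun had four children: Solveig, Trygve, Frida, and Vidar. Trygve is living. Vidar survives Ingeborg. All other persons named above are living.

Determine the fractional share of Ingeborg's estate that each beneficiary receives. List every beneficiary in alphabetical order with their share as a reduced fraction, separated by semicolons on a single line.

Asgeir 1/8; Brynja 1/8; Frida 1/16; Liv 1/8; Oskar 1/4; Ragna 1/8; Solveig 1/16; Trygve 1/16; Vidar 1/16

There is no surviving spouse, so the entire estate passes to Ingeborg's descendants per stirpes.
Njord left no surviving issue, so that branch lapses and is disregarded.
The estate is divided into 4 equal shares of 1/4 among Jorunn, Magnus, Gudrun, Oskar.
Jorunn predeceased; the 1/4 allotted to Jorunn's branch passes to Jorunn's issue by representation.
The 1/4 is divided into 2 equal shares of 1/8 among Hakon, Liv.
Hakon predeceased; the 1/8 allotted to Hakon's branch passes to Hakon's issue by representation.
Asgeir is the sole taker at this level and receives the full 1/8.
Liv is living and takes 1/8.
Magnus predeceased; the 1/4 allotted to Magnus's branch passes to Magnus's issue by representation.
The 1/4 is divided into 2 equal shares of 1/8 among Brynja, Tove.
Brynja is living and takes 1/8.
Tove predeceased; the 1/8 allotted to Tove's branch passes to Tove's issue by representation.
Ragna is the sole taker at this level and receives the full 1/8.
Gudrun predeceased; the 1/4 allotted to Gudrun's branch passes to Gudrun's issue by representation.
The 1/4 is divided into 4 equal shares of 1/16 among Solveig, Trygve, Frida, Vidar.
Solveig is living and takes 1/16.
Trygve is living and takes 1/16.
Frida is living and takes 1/16.
Vidar is living and takes 1/16.
Oskar is living and takes 1/4.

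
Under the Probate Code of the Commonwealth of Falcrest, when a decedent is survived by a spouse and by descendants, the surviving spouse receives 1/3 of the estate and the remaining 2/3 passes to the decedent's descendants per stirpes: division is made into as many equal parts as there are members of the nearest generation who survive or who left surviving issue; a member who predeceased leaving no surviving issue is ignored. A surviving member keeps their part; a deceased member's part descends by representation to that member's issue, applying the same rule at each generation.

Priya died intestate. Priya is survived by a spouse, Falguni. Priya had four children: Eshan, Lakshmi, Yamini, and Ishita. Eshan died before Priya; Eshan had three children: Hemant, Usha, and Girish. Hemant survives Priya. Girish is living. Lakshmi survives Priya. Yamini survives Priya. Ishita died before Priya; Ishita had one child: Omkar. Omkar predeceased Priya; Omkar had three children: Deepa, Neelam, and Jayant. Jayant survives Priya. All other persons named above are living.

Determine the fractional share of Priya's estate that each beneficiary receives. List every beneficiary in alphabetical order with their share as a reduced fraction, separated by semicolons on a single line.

Falguni, as surviving spouse, takes 1/3.
The remaining 2/3 passes to Priya's descendants per stirpes.
The 2/3 is divided into 4 equal shares of 1/6 among Eshan, Lakshmi, Yamini, Ishita.
Eshan predeceased; the 1/6 allotted to Eshan's branch passes to Eshan's issue by representation.
The 1/6 is divided into 3 equal shares of 1/18 among Hemant, Usha, Girish.
Hemant is living and takes 1/18.
Usha is living and takes 1/18.
Girish is living and takes 1/18.
Lakshmi is living and takes 1/6.
Yamini is living and takes 1/6.
Ishita predeceased; the 1/6 allotted to Ishita's branch passes to Ishita's issue by representation.
Omkar's line is the sole branch at this level, so the full 1/6 passes to Omkar's issue by representation.
The 1/6 is divided into 3 equal shares of 1/18 among Deepa, Neelam, Jayant.
Deepa is living and takes 1/18.
Neelam is living and takes 1/18.
Jayant is living and takes 1/18.

Deepa 1/18; Falguni 1/3; Girish 1/18; Hemant 1/18; Jayant 1/18; Lakshmi 1/6; Neelam 1/18; Usha 1/18; Yamini 1/6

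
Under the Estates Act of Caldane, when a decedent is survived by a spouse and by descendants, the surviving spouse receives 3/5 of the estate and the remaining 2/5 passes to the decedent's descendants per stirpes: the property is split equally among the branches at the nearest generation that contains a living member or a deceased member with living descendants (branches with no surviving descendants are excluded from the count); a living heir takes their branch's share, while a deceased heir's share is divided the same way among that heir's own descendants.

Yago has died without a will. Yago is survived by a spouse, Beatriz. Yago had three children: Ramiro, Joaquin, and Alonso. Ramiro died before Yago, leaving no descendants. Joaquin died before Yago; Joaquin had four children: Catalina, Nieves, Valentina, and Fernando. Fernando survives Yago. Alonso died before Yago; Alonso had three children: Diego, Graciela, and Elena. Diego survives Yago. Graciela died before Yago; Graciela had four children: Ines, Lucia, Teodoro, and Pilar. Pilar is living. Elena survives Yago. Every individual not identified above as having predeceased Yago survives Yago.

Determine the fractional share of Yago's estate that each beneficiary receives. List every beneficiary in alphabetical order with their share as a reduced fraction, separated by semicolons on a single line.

Beatriz, as surviving spouse, takes 3/5.
The remaining 2/5 passes to Yago's descendants per stirpes.
Ramiro left no surviving issue, so that branch lapses and is disregarded.
The 2/5 is divided into 2 equal shares of 1/5 among Joaquin, Alonso.
Joaquin predeceased; the 1/5 allotted to Joaquin's branch passes to Joaquin's issue by representation.
The 1/5 is divided into 4 equal shares of 1/20 among Catalina, Nieves, Valentina, Fernando.
Catalina is living and takes 1/20.
Nieves is living and takes 1/20.
Valentina is living and takes 1/20.
Fernando is living and takes 1/20.
Alonso predeceased; the 1/5 allotted to Alonso's branch passes to Alonso's issue by representation.
The 1/5 is divided into 3 equal shares of 1/15 among Diego, Graciela, Elena.
Diego is living and takes 1/15.
Graciela predeceased; the 1/15 allotted to Graciela's branch passes to Graciela's issue by representation.
The 1/15 is divided into 4 equal shares of 1/60 among Ines, Lucia, Teodoro, Pilar.
Ines is living and takes 1/60.
Lucia is living and takes 1/60.
Teodoro is living and takes 1/60.
Pilar is living and takes 1/60.
Elena is living and takes 1/15.

Beatriz 3/5; Catalina 1/20; Diego 1/15; Elena 1/15; Fernando 1/20; Ines 1/60; Lucia 1/60; Nieves 1/20; Pilar 1/60; Teodoro 1/60; Valentina 1/20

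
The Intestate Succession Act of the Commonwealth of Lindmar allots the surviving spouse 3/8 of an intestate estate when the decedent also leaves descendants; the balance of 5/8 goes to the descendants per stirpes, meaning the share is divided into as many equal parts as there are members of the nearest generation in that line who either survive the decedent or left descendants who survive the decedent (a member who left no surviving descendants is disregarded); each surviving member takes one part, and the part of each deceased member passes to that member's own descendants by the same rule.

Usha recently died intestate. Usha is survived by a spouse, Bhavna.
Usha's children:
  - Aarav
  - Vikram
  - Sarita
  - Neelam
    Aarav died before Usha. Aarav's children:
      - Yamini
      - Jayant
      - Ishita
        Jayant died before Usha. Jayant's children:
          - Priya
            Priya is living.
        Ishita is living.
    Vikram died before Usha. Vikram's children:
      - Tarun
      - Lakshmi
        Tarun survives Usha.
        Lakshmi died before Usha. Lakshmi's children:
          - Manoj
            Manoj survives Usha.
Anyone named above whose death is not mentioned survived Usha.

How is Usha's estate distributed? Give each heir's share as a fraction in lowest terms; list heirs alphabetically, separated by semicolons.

Bhavna, as surviving spouse, takes 3/8.
The remaining 5/8 passes to Usha's descendants per stirpes.
The 5/8 is divided into 4 equal shares of 5/32 among Aarav, Vikram, Sarita, Neelam.
Aarav predeceased; the 5/32 allotted to Aarav's branch passes to Aarav's issue by representation.
The 5/32 is divided into 3 equal shares of 5/96 among Yamini, Jayant, Ishita.
Yamini is living and takes 5/96.
Jayant predeceased; the 5/96 allotted to Jayant's branch passes to Jayant's issue by representation.
Priya is the sole taker at this level and receives the full 5/96.
Ishita is living and takes 5/96.
Vikram predeceased; the 5/32 allotted to Vikram's branch passes to Vikram's issue by representation.
The 5/32 is divided into 2 equal shares of 5/64 among Tarun, Lakshmi.
Tarun is living and takes 5/64.
Lakshmi predeceased; the 5/64 allotted to Lakshmi's branch passes to Lakshmi's issue by representation.
Manoj is the sole taker at this level and receives the full 5/64.
Sarita is living and takes 5/32.
Neelam is living and takes 5/32.

Bhavna 3/8; Ishita 5/96; Manoj 5/64; Neelam 5/32; Priya 5/96; Sarita 5/32; Tarun 5/64; Yamini 5/96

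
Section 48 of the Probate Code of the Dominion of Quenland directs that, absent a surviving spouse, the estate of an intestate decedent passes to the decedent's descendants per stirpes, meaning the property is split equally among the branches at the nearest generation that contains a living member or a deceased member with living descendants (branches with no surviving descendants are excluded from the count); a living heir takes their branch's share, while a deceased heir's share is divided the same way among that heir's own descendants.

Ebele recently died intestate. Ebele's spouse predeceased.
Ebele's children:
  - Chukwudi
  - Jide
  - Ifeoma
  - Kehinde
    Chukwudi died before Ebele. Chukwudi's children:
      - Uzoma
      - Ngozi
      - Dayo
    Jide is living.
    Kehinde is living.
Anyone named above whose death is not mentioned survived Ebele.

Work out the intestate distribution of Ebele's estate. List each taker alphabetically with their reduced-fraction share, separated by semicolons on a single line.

There is no surviving spouse, so the entire estate passes to Ebele's descendants per stirpes.
The estate is divided into 4 equal shares of 1/4 among Chukwudi, Jide, Ifeoma, Kehinde.
Chukwudi predeceased; the 1/4 allotted to Chukwudi's branch passes to Chukwudi's issue by representation.
The 1/4 is divided into 3 equal shares of 1/12 among Uzoma, Ngozi, Dayo.
Uzoma is living and takes 1/12.
Ngozi is living and takes 1/12.
Dayo is living and takes 1/12.
Jide is living and takes 1/4.
Ifeoma is living and takes 1/4.
Kehinde is living and takes 1/4.

Dayo 1/12; Ifeoma 1/4; Jide 1/4; Kehinde 1/4; Ngozi 1/12; Uzoma 1/12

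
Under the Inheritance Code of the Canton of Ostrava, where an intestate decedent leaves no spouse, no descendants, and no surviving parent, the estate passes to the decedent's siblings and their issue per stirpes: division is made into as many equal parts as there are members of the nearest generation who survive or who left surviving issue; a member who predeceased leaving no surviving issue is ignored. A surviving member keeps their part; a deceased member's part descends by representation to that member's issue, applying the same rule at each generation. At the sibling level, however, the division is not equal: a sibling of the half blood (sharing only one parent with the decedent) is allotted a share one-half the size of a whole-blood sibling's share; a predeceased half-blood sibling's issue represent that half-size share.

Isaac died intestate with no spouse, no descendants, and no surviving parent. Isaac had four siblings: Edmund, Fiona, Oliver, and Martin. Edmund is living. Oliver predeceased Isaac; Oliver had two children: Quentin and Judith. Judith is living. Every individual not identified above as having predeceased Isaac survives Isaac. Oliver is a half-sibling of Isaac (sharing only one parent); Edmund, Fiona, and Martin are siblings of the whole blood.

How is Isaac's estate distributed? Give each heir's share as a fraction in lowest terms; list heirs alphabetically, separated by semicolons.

No spouse, descendants, or parent survives, so the estate passes to Isaac's siblings per stirpes.
Half-blood siblings count for one-half the weight of whole-blood siblings at the initial division.
Dividing 1 in proportion to weights (total weight 7/2): Edmund (weight 1) → 2/7; Fiona (weight 1) → 2/7; Oliver (weight 1/2) → 1/7; Martin (weight 1) → 2/7.
Edmund is living and takes 2/7.
Fiona is living and takes 2/7.
Oliver predeceased; the 1/7 allotted to Oliver's branch passes to Oliver's issue by representation.
The 1/7 is divided into 2 equal shares of 1/14 among Quentin, Judith.
Quentin is living and takes 1/14.
Judith is living and takes 1/14.
Martin is living and takes 2/7.

Edmund 2/7; Fiona 2/7; Judith 1/14; Martin 2/7; Quentin 1/14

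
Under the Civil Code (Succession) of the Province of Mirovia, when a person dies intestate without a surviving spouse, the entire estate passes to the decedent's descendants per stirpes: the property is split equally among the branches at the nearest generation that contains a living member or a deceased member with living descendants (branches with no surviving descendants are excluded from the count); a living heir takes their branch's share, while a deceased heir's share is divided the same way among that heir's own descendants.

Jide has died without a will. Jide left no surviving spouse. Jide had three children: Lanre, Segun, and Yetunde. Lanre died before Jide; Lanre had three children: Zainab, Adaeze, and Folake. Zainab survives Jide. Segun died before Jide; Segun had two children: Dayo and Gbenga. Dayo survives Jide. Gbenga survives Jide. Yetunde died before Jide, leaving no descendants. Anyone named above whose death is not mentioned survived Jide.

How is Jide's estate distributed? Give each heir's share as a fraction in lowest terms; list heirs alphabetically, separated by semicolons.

There is no surviving spouse, so the entire estate passes to Jide's descendants per stirpes.
Yetunde left no surviving issue, so that branch lapses and is disregarded.
The estate is divided into 2 equal shares of 1/2 among Lanre, Segun.
Lanre predeceased; the 1/2 allotted to Lanre's branch passes to Lanre's issue by representation.
The 1/2 is divided into 3 equal shares of 1/6 among Zainab, Adaeze, Folake.
Zainab is living and takes 1/6.
Adaeze is living and takes 1/6.
Folake is living and takes 1/6.
Segun predeceased; the 1/2 allotted to Segun's branch passes to Segun's issue by representation.
The 1/2 is divided into 2 equal shares of 1/4 among Dayo, Gbenga.
Dayo is living and takes 1/4.
Gbenga is living and takes 1/4.

Adaeze 1/6; Dayo 1/4; Folake 1/6; Gbenga 1/4; Zainab 1/6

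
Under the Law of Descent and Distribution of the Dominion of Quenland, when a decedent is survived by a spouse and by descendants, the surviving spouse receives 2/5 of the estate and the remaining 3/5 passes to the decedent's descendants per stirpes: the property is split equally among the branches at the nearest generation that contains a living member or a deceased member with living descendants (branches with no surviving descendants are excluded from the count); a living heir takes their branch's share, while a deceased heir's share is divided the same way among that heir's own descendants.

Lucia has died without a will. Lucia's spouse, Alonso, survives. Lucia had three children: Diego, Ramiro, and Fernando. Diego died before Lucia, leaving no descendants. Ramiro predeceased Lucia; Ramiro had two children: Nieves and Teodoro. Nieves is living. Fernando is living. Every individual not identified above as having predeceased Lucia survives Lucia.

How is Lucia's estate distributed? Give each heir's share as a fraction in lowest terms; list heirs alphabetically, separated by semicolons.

Alonso 2/5; Fernando 3/10; Nieves 3/20; Teodoro 3/20

Alonso, as surviving spouse, takes 2/5.
The remaining 3/5 passes to Lucia's descendants per stirpes.
Diego left no surviving issue, so that branch lapses and is disregarded.
The 3/5 is divided into 2 equal shares of 3/10 among Ramiro, Fernando.
Ramiro predeceased; the 3/10 allotted to Ramiro's branch passes to Ramiro's issue by representation.
The 3/10 is divided into 2 equal shares of 3/20 among Nieves, Teodoro.
Nieves is living and takes 3/20.
Teodoro is living and takes 3/20.
Fernando is living and takes 3/10.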